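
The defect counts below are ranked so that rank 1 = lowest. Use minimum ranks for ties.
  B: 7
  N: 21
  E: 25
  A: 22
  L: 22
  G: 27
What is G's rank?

Sorted (ascending): 7, 21, 22, 22, 25, 27
The 2 values of 22 occupy positions 3–4 → each gets rank 3.
G has value 27 → rank 6.

6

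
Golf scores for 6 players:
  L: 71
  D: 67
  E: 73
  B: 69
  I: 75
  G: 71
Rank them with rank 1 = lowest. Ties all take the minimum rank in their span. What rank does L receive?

Sorted (ascending): 67, 69, 71, 71, 73, 75
The 2 values of 71 occupy positions 3–4 → each gets rank 3.
L has value 71 → rank 3.

3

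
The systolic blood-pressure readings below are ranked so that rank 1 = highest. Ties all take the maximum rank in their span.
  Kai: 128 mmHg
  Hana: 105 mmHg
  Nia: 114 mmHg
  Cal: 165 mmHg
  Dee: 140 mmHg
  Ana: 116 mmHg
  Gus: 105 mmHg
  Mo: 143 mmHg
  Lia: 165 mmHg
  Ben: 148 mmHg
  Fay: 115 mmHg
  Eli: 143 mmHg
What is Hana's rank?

12

Sorted (descending): 165, 165, 148, 143, 143, 140, 128, 116, 115, 114, 105, 105
The 2 values of 165 occupy positions 1–2 → each gets rank 2.
The 2 values of 143 occupy positions 4–5 → each gets rank 5.
The 2 values of 105 occupy positions 11–12 → each gets rank 12.
Hana has value 105 mmHg → rank 12.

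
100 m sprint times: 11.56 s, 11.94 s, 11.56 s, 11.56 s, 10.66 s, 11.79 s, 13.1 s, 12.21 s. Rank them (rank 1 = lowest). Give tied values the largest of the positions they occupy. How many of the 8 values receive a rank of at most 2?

Sorted (ascending): 10.66, 11.56, 11.56, 11.56, 11.79, 11.94, 12.21, 13.1
The 3 values of 11.56 occupy positions 2–4 → each gets rank 4.
Ranks ≤ 2: {1} → 1 value.

1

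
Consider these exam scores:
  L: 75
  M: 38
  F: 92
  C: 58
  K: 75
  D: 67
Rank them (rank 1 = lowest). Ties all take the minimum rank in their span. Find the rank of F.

Sorted (ascending): 38, 58, 67, 75, 75, 92
The 2 values of 75 occupy positions 4–5 → each gets rank 4.
F has value 92 → rank 6.

6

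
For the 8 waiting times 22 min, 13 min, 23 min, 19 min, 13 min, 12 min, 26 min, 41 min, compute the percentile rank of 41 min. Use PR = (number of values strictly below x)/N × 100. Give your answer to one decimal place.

87.5

N = 8.
Strictly below 41: 7. Equal to 41: 1.
PR = 7/8 × 100 = 87.5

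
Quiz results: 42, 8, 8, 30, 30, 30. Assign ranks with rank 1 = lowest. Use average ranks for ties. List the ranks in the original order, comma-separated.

6, 1.5, 1.5, 4, 4, 4

Sorted (ascending): 8, 8, 30, 30, 30, 42
The 2 values of 8 occupy positions 1–2 → average rank (1+2)/2 = 1.5.
The 3 values of 30 occupy positions 3–5 → average rank 4.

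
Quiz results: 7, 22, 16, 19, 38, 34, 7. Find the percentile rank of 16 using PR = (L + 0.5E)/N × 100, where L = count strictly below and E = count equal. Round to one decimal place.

35.7

N = 7.
Strictly below 16: 2. Equal to 16: 1.
PR = (2 + 0.5·1)/7 × 100 = 35.7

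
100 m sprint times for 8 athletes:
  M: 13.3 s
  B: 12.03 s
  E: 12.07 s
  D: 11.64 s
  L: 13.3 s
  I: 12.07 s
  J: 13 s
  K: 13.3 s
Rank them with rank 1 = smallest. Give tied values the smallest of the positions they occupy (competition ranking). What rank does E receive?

Sorted (ascending): 11.64, 12.03, 12.07, 12.07, 13, 13.3, 13.3, 13.3
The 2 values of 12.07 occupy positions 3–4 → each gets rank 3.
The 3 values of 13.3 occupy positions 6–8 → each gets rank 6.
E has value 12.07 s → rank 3.

3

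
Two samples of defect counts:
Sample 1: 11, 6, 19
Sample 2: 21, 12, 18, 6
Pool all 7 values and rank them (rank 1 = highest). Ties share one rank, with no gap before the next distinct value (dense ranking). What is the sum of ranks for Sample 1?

13

Sorted (descending): 21, 19, 18, 12, 11, 6, 6
The 2 values of 6 share dense rank 6.
Remaining distinct values take the next consecutive integers.
Sample 1 values → pooled ranks: 11→5, 6→6, 19→2
Rank sum = 5 + 6 + 2 = 13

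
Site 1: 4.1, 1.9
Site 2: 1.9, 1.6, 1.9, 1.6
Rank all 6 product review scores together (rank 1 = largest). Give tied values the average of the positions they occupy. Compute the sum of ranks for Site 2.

17

Sorted (descending): 4.1, 1.9, 1.9, 1.9, 1.6, 1.6
The 3 values of 1.9 occupy positions 2–4 → average rank 3.
The 2 values of 1.6 occupy positions 5–6 → average rank (5+6)/2 = 5.5.
Site 2 values → pooled ranks: 1.9→3, 1.6→5.5, 1.9→3, 1.6→5.5
Rank sum = 3 + 5.5 + 3 + 5.5 = 17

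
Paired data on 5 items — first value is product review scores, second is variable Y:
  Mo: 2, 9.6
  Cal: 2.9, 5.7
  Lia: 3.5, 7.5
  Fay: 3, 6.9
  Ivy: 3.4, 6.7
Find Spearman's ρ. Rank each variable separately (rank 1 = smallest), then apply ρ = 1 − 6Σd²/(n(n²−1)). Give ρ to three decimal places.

-0.100

Ranks of variable 1: 1, 2, 5, 3, 4
Ranks of variable 2: 5, 1, 4, 3, 2
d = r₁ − r₂: -4, 1, 1, 0, 2
d²: 16, 1, 1, 0, 4; Σd² = 22
ρ = 1 − 6·22/(5·24) = 1 − 132/120 = -0.100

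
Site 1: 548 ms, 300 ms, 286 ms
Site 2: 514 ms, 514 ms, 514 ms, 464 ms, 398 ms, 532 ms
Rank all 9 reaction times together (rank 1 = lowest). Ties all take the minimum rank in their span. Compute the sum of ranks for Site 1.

12

Sorted (ascending): 286, 300, 398, 464, 514, 514, 514, 532, 548
The 3 values of 514 occupy positions 5–7 → each gets rank 5.
Site 1 values → pooled ranks: 548→9, 300→2, 286→1
Rank sum = 9 + 2 + 1 = 12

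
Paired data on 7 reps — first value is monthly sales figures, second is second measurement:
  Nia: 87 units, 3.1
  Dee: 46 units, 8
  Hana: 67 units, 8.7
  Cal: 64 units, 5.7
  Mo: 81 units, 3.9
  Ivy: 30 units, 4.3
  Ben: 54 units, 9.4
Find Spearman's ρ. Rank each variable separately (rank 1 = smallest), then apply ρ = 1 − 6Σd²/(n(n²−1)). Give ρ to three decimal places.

Ranks of variable 1: 7, 2, 5, 4, 6, 1, 3
Ranks of variable 2: 1, 5, 6, 4, 2, 3, 7
d = r₁ − r₂: 6, -3, -1, 0, 4, -2, -4
d²: 36, 9, 1, 0, 16, 4, 16; Σd² = 82
ρ = 1 − 6·82/(7·48) = 1 − 492/336 = -0.464

-0.464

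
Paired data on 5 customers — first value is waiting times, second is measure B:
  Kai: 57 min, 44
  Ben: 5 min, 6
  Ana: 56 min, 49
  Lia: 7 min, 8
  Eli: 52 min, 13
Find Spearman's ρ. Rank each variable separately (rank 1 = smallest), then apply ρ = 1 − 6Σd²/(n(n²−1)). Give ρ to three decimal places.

0.900

Ranks of variable 1: 5, 1, 4, 2, 3
Ranks of variable 2: 4, 1, 5, 2, 3
d = r₁ − r₂: 1, 0, -1, 0, 0
d²: 1, 0, 1, 0, 0; Σd² = 2
ρ = 1 − 6·2/(5·24) = 1 − 12/120 = 0.900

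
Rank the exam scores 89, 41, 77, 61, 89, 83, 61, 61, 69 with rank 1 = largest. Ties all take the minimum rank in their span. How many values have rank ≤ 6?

8

Sorted (descending): 89, 89, 83, 77, 69, 61, 61, 61, 41
The 2 values of 89 occupy positions 1–2 → each gets rank 1.
The 3 values of 61 occupy positions 6–8 → each gets rank 6.
Ranks ≤ 6: {1, 1, 3, 4, 5, 6, 6, 6} → 8 values.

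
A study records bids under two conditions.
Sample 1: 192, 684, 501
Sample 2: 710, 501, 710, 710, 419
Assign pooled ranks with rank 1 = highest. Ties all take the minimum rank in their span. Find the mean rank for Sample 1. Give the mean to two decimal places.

5.67

Sorted (descending): 710, 710, 710, 684, 501, 501, 419, 192
The 3 values of 710 occupy positions 1–3 → each gets rank 1.
The 2 values of 501 occupy positions 5–6 → each gets rank 5.
Sample 1 values → pooled ranks: 192→8, 684→4, 501→5
Mean rank = (8 + 4 + 5) / 3 = 5.67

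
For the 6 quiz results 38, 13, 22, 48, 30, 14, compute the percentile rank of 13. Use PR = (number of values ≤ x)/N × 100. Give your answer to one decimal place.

N = 6.
Strictly below 13: 0. Equal to 13: 1.
PR = 1/6 × 100 = 16.7

16.7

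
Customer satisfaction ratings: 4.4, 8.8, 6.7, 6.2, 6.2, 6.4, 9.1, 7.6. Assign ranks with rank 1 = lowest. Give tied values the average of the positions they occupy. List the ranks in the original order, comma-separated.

Sorted (ascending): 4.4, 6.2, 6.2, 6.4, 6.7, 7.6, 8.8, 9.1
The 2 values of 6.2 occupy positions 2–3 → average rank (2+3)/2 = 2.5.

1, 7, 5, 2.5, 2.5, 4, 8, 6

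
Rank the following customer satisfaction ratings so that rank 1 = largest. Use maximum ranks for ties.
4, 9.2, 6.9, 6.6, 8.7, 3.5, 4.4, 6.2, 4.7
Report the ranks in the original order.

8, 1, 3, 4, 2, 9, 7, 5, 6

Sorted (descending): 9.2, 8.7, 6.9, 6.6, 6.2, 4.7, 4.4, 4, 3.5
No ties — each value takes its position as its rank.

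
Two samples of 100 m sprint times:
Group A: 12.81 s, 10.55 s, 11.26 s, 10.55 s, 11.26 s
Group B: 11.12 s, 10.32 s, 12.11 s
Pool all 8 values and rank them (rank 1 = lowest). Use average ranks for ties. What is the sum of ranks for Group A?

24

Sorted (ascending): 10.32, 10.55, 10.55, 11.12, 11.26, 11.26, 12.11, 12.81
The 2 values of 10.55 occupy positions 2–3 → average rank (2+3)/2 = 2.5.
The 2 values of 11.26 occupy positions 5–6 → average rank (5+6)/2 = 5.5.
Group A values → pooled ranks: 12.81→8, 10.55→2.5, 11.26→5.5, 10.55→2.5, 11.26→5.5
Rank sum = 8 + 2.5 + 5.5 + 2.5 + 5.5 = 24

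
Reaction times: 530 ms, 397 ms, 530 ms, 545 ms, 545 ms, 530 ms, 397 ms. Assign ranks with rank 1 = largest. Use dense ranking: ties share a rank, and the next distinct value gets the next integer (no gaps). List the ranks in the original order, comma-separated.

2, 3, 2, 1, 1, 2, 3

Sorted (descending): 545, 545, 530, 530, 530, 397, 397
The 2 values of 545 share dense rank 1.
The 3 values of 530 share dense rank 2.
The 2 values of 397 share dense rank 3.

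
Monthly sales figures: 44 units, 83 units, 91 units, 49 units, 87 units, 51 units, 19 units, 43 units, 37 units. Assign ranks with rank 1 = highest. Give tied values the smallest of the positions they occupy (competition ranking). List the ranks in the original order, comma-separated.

Sorted (descending): 91, 87, 83, 51, 49, 44, 43, 37, 19
No ties — each value takes its position as its rank.

6, 3, 1, 5, 2, 4, 9, 7, 8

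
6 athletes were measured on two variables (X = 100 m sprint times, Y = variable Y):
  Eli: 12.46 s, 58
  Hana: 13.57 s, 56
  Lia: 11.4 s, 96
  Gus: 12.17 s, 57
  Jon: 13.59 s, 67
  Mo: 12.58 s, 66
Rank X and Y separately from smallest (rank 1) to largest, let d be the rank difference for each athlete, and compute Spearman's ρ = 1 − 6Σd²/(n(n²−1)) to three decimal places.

-0.200

Ranks of variable 1: 3, 5, 1, 2, 6, 4
Ranks of variable 2: 3, 1, 6, 2, 5, 4
d = r₁ − r₂: 0, 4, -5, 0, 1, 0
d²: 0, 16, 25, 0, 1, 0; Σd² = 42
ρ = 1 − 6·42/(6·35) = 1 − 252/210 = -0.200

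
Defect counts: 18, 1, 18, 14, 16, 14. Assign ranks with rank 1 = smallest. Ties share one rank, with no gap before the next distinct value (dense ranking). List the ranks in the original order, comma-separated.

4, 1, 4, 2, 3, 2

Sorted (ascending): 1, 14, 14, 16, 18, 18
The 2 values of 14 share dense rank 2.
The 2 values of 18 share dense rank 4.
Remaining distinct values take the next consecutive integers.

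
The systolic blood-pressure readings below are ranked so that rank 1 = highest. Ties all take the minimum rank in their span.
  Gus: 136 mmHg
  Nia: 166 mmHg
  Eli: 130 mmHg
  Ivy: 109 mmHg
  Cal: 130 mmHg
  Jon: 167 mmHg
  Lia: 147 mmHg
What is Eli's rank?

5

Sorted (descending): 167, 166, 147, 136, 130, 130, 109
The 2 values of 130 occupy positions 5–6 → each gets rank 5.
Eli has value 130 mmHg → rank 5.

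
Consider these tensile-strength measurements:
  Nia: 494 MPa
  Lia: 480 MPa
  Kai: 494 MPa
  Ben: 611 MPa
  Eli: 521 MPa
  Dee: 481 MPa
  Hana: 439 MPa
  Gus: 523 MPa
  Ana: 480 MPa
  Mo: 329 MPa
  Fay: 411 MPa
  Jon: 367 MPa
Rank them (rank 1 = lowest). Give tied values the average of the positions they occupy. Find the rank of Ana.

5.5

Sorted (ascending): 329, 367, 411, 439, 480, 480, 481, 494, 494, 521, 523, 611
The 2 values of 480 occupy positions 5–6 → average rank (5+6)/2 = 5.5.
The 2 values of 494 occupy positions 8–9 → average rank (8+9)/2 = 8.5.
Ana has value 480 MPa → rank 5.5.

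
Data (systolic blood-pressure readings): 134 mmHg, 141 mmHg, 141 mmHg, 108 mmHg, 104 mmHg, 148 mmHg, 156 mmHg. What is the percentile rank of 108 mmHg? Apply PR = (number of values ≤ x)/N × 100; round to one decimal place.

N = 7.
Strictly below 108: 1. Equal to 108: 1.
PR = 2/7 × 100 = 28.6

28.6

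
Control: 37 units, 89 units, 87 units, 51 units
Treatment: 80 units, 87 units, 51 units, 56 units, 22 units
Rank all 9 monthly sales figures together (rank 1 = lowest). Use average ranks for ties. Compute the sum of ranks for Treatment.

23

Sorted (ascending): 22, 37, 51, 51, 56, 80, 87, 87, 89
The 2 values of 51 occupy positions 3–4 → average rank (3+4)/2 = 3.5.
The 2 values of 87 occupy positions 7–8 → average rank (7+8)/2 = 7.5.
Treatment values → pooled ranks: 80→6, 87→7.5, 51→3.5, 56→5, 22→1
Rank sum = 6 + 7.5 + 3.5 + 5 + 1 = 23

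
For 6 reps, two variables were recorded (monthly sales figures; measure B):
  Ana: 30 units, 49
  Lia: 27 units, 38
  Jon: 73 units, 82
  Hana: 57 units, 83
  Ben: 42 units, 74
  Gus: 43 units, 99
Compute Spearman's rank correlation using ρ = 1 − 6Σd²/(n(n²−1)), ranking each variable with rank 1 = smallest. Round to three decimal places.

0.771

Ranks of variable 1: 2, 1, 6, 5, 3, 4
Ranks of variable 2: 2, 1, 4, 5, 3, 6
d = r₁ − r₂: 0, 0, 2, 0, 0, -2
d²: 0, 0, 4, 0, 0, 4; Σd² = 8
ρ = 1 − 6·8/(6·35) = 1 − 48/210 = 0.771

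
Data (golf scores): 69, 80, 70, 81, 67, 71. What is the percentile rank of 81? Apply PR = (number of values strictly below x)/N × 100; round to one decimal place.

83.3

N = 6.
Strictly below 81: 5. Equal to 81: 1.
PR = 5/6 × 100 = 83.3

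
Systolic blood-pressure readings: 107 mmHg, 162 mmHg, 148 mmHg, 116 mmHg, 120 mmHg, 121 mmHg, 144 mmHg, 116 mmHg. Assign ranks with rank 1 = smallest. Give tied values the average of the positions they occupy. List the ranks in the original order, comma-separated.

1, 8, 7, 2.5, 4, 5, 6, 2.5

Sorted (ascending): 107, 116, 116, 120, 121, 144, 148, 162
The 2 values of 116 occupy positions 2–3 → average rank (2+3)/2 = 2.5.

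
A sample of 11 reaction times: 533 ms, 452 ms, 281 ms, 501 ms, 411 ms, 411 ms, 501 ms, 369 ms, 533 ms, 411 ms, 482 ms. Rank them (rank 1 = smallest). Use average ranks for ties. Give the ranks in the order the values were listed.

Sorted (ascending): 281, 369, 411, 411, 411, 452, 482, 501, 501, 533, 533
The 3 values of 411 occupy positions 3–5 → average rank 4.
The 2 values of 501 occupy positions 8–9 → average rank (8+9)/2 = 8.5.
The 2 values of 533 occupy positions 10–11 → average rank (10+11)/2 = 10.5.

10.5, 6, 1, 8.5, 4, 4, 8.5, 2, 10.5, 4, 7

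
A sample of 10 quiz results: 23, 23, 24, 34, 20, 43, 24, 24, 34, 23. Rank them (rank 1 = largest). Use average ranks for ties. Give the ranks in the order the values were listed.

Sorted (descending): 43, 34, 34, 24, 24, 24, 23, 23, 23, 20
The 2 values of 34 occupy positions 2–3 → average rank (2+3)/2 = 2.5.
The 3 values of 24 occupy positions 4–6 → average rank 5.
The 3 values of 23 occupy positions 7–9 → average rank 8.

8, 8, 5, 2.5, 10, 1, 5, 5, 2.5, 8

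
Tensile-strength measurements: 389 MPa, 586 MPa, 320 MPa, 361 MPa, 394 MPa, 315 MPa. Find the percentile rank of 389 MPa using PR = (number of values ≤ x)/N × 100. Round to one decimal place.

66.7

N = 6.
Strictly below 389: 3. Equal to 389: 1.
PR = 4/6 × 100 = 66.7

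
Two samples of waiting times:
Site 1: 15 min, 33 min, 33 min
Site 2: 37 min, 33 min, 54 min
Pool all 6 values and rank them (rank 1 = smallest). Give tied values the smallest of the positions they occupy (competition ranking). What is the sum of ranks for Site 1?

Sorted (ascending): 15, 33, 33, 33, 37, 54
The 3 values of 33 occupy positions 2–4 → each gets rank 2.
Site 1 values → pooled ranks: 15→1, 33→2, 33→2
Rank sum = 1 + 2 + 2 = 5

5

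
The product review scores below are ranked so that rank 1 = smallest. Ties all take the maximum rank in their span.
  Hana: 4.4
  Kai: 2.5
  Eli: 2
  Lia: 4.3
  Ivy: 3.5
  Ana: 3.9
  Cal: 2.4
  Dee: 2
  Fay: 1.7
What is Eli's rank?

3

Sorted (ascending): 1.7, 2, 2, 2.4, 2.5, 3.5, 3.9, 4.3, 4.4
The 2 values of 2 occupy positions 2–3 → each gets rank 3.
Eli has value 2 → rank 3.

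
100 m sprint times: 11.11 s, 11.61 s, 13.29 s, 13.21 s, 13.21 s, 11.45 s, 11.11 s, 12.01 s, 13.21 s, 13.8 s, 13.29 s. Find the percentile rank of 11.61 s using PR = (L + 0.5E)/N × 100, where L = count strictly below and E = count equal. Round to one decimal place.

31.8

N = 11.
Strictly below 11.61: 3. Equal to 11.61: 1.
PR = (3 + 0.5·1)/11 × 100 = 31.8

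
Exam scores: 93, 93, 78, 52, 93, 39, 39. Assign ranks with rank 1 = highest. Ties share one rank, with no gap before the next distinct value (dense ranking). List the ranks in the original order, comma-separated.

Sorted (descending): 93, 93, 93, 78, 52, 39, 39
The 3 values of 93 share dense rank 1.
The 2 values of 39 share dense rank 4.
Remaining distinct values take the next consecutive integers.

1, 1, 2, 3, 1, 4, 4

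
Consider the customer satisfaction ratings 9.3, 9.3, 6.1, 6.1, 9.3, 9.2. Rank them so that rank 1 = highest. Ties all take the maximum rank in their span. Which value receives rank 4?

Sorted (descending): 9.3, 9.3, 9.3, 9.2, 6.1, 6.1
The 3 values of 9.3 occupy positions 1–3 → each gets rank 3.
The 2 values of 6.1 occupy positions 5–6 → each gets rank 6.
Rank 4 → value 9.2.

9.2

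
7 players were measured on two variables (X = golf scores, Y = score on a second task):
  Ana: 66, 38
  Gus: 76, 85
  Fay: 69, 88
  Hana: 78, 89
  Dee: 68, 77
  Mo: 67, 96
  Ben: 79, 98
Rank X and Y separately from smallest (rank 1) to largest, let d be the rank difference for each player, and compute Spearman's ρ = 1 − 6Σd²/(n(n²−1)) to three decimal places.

Ranks of variable 1: 1, 5, 4, 6, 3, 2, 7
Ranks of variable 2: 1, 3, 4, 5, 2, 6, 7
d = r₁ − r₂: 0, 2, 0, 1, 1, -4, 0
d²: 0, 4, 0, 1, 1, 16, 0; Σd² = 22
ρ = 1 − 6·22/(7·48) = 1 − 132/336 = 0.607

0.607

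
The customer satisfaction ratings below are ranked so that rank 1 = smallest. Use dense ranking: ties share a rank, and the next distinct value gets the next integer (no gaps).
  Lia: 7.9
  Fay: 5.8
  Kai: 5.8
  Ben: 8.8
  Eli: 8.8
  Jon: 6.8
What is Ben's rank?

Sorted (ascending): 5.8, 5.8, 6.8, 7.9, 8.8, 8.8
The 2 values of 5.8 share dense rank 1.
The 2 values of 8.8 share dense rank 4.
Remaining distinct values take the next consecutive integers.
Ben has value 8.8 → rank 4.

4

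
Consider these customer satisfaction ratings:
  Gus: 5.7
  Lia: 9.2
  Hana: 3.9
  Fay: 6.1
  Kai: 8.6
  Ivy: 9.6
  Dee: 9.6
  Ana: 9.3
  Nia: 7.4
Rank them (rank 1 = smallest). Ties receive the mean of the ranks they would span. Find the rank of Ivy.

8.5

Sorted (ascending): 3.9, 5.7, 6.1, 7.4, 8.6, 9.2, 9.3, 9.6, 9.6
The 2 values of 9.6 occupy positions 8–9 → average rank (8+9)/2 = 8.5.
Ivy has value 9.6 → rank 8.5.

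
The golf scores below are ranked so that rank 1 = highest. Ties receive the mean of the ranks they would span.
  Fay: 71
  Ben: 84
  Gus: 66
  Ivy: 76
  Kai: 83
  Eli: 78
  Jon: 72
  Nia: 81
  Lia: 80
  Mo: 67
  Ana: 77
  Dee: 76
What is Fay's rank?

Sorted (descending): 84, 83, 81, 80, 78, 77, 76, 76, 72, 71, 67, 66
The 2 values of 76 occupy positions 7–8 → average rank (7+8)/2 = 7.5.
Fay has value 71 → rank 10.

10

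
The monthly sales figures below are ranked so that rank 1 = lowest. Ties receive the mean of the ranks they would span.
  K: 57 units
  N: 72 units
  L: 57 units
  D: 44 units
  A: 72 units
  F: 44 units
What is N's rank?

5.5

Sorted (ascending): 44, 44, 57, 57, 72, 72
The 2 values of 44 occupy positions 1–2 → average rank (1+2)/2 = 1.5.
The 2 values of 57 occupy positions 3–4 → average rank (3+4)/2 = 3.5.
The 2 values of 72 occupy positions 5–6 → average rank (5+6)/2 = 5.5.
N has value 72 units → rank 5.5.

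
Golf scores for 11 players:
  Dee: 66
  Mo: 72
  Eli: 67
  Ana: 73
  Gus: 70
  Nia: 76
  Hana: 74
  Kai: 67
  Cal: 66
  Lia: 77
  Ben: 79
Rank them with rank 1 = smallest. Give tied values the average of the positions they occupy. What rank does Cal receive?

1.5

Sorted (ascending): 66, 66, 67, 67, 70, 72, 73, 74, 76, 77, 79
The 2 values of 66 occupy positions 1–2 → average rank (1+2)/2 = 1.5.
The 2 values of 67 occupy positions 3–4 → average rank (3+4)/2 = 3.5.
Cal has value 66 → rank 1.5.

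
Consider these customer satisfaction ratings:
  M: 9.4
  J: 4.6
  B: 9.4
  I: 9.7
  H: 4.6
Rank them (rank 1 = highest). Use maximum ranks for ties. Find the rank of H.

Sorted (descending): 9.7, 9.4, 9.4, 4.6, 4.6
The 2 values of 9.4 occupy positions 2–3 → each gets rank 3.
The 2 values of 4.6 occupy positions 4–5 → each gets rank 5.
H has value 4.6 → rank 5.

5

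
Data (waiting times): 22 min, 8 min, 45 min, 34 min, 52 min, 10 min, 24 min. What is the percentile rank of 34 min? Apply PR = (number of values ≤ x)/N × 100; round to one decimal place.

N = 7.
Strictly below 34: 4. Equal to 34: 1.
PR = 5/7 × 100 = 71.4

71.4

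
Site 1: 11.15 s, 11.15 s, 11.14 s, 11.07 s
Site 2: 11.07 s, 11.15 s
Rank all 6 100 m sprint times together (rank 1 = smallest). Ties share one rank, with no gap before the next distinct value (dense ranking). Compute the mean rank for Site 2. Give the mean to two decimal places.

2.00

Sorted (ascending): 11.07, 11.07, 11.14, 11.15, 11.15, 11.15
The 2 values of 11.07 share dense rank 1.
The 3 values of 11.15 share dense rank 3.
Remaining distinct values take the next consecutive integers.
Site 2 values → pooled ranks: 11.07→1, 11.15→3
Mean rank = (1 + 3) / 2 = 2.00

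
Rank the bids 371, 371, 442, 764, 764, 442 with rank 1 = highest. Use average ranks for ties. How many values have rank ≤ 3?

Sorted (descending): 764, 764, 442, 442, 371, 371
The 2 values of 764 occupy positions 1–2 → average rank (1+2)/2 = 1.5.
The 2 values of 442 occupy positions 3–4 → average rank (3+4)/2 = 3.5.
The 2 values of 371 occupy positions 5–6 → average rank (5+6)/2 = 5.5.
Ranks ≤ 3: {1.5, 1.5} → 2 values.

2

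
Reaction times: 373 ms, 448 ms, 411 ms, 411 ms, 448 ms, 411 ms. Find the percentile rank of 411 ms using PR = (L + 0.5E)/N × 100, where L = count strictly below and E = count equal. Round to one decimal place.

41.7

N = 6.
Strictly below 411: 1. Equal to 411: 3.
PR = (1 + 0.5·3)/6 × 100 = 41.7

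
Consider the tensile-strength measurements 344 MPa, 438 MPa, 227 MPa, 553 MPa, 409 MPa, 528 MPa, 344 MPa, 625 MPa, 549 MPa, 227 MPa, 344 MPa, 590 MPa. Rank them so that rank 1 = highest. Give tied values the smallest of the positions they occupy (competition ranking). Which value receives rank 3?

Sorted (descending): 625, 590, 553, 549, 528, 438, 409, 344, 344, 344, 227, 227
The 3 values of 344 occupy positions 8–10 → each gets rank 8.
The 2 values of 227 occupy positions 11–12 → each gets rank 11.
Rank 3 → value 553.

553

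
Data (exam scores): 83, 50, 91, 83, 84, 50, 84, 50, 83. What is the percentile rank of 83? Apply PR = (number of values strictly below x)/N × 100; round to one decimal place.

N = 9.
Strictly below 83: 3. Equal to 83: 3.
PR = 3/9 × 100 = 33.3

33.3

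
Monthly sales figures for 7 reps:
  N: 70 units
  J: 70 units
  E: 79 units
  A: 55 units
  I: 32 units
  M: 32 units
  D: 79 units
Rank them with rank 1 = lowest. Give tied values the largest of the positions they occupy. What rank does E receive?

7

Sorted (ascending): 32, 32, 55, 70, 70, 79, 79
The 2 values of 32 occupy positions 1–2 → each gets rank 2.
The 2 values of 70 occupy positions 4–5 → each gets rank 5.
The 2 values of 79 occupy positions 6–7 → each gets rank 7.
E has value 79 units → rank 7.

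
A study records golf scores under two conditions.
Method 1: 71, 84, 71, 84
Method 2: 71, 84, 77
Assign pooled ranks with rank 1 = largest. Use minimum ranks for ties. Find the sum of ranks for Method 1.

12

Sorted (descending): 84, 84, 84, 77, 71, 71, 71
The 3 values of 84 occupy positions 1–3 → each gets rank 1.
The 3 values of 71 occupy positions 5–7 → each gets rank 5.
Method 1 values → pooled ranks: 71→5, 84→1, 71→5, 84→1
Rank sum = 5 + 1 + 5 + 1 = 12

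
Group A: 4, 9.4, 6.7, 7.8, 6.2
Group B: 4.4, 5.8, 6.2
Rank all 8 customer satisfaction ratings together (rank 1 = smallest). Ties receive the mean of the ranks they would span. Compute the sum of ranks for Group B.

9.5

Sorted (ascending): 4, 4.4, 5.8, 6.2, 6.2, 6.7, 7.8, 9.4
The 2 values of 6.2 occupy positions 4–5 → average rank (4+5)/2 = 4.5.
Group B values → pooled ranks: 4.4→2, 5.8→3, 6.2→4.5
Rank sum = 2 + 3 + 4.5 = 9.5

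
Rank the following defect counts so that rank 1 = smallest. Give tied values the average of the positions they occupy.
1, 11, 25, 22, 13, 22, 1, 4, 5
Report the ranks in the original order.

Sorted (ascending): 1, 1, 4, 5, 11, 13, 22, 22, 25
The 2 values of 1 occupy positions 1–2 → average rank (1+2)/2 = 1.5.
The 2 values of 22 occupy positions 7–8 → average rank (7+8)/2 = 7.5.

1.5, 5, 9, 7.5, 6, 7.5, 1.5, 3, 4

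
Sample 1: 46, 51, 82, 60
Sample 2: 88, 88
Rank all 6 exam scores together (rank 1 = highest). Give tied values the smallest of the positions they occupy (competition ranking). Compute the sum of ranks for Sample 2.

Sorted (descending): 88, 88, 82, 60, 51, 46
The 2 values of 88 occupy positions 1–2 → each gets rank 1.
Sample 2 values → pooled ranks: 88→1, 88→1
Rank sum = 1 + 1 = 2

2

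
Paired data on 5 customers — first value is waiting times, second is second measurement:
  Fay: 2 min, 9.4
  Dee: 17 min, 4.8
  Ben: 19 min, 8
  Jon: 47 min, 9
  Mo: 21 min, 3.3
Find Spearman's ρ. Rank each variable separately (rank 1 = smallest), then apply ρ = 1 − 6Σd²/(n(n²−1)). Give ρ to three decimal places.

-0.300

Ranks of variable 1: 1, 2, 3, 5, 4
Ranks of variable 2: 5, 2, 3, 4, 1
d = r₁ − r₂: -4, 0, 0, 1, 3
d²: 16, 0, 0, 1, 9; Σd² = 26
ρ = 1 − 6·26/(5·24) = 1 − 156/120 = -0.300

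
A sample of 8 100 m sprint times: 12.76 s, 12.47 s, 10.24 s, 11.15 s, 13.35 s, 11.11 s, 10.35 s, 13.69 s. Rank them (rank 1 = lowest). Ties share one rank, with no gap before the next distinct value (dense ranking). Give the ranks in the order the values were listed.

Sorted (ascending): 10.24, 10.35, 11.11, 11.15, 12.47, 12.76, 13.35, 13.69
No ties — each value takes its position as its rank.

6, 5, 1, 4, 7, 3, 2, 8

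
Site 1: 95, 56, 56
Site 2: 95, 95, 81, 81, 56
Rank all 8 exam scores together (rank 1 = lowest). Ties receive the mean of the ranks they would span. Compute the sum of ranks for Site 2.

25

Sorted (ascending): 56, 56, 56, 81, 81, 95, 95, 95
The 3 values of 56 occupy positions 1–3 → average rank 2.
The 2 values of 81 occupy positions 4–5 → average rank (4+5)/2 = 4.5.
The 3 values of 95 occupy positions 6–8 → average rank 7.
Site 2 values → pooled ranks: 95→7, 95→7, 81→4.5, 81→4.5, 56→2
Rank sum = 7 + 7 + 4.5 + 4.5 + 2 = 25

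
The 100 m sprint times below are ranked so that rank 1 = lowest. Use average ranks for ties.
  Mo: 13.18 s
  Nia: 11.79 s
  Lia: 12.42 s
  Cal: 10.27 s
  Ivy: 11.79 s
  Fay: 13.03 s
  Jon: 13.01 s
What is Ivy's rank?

Sorted (ascending): 10.27, 11.79, 11.79, 12.42, 13.01, 13.03, 13.18
The 2 values of 11.79 occupy positions 2–3 → average rank (2+3)/2 = 2.5.
Ivy has value 11.79 s → rank 2.5.

2.5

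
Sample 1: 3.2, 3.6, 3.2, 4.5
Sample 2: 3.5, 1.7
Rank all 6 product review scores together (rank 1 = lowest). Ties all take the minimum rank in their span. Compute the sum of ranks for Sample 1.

15

Sorted (ascending): 1.7, 3.2, 3.2, 3.5, 3.6, 4.5
The 2 values of 3.2 occupy positions 2–3 → each gets rank 2.
Sample 1 values → pooled ranks: 3.2→2, 3.6→5, 3.2→2, 4.5→6
Rank sum = 2 + 5 + 2 + 6 = 15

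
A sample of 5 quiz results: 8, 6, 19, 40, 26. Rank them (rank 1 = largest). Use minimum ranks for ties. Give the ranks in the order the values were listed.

4, 5, 3, 1, 2

Sorted (descending): 40, 26, 19, 8, 6
No ties — each value takes its position as its rank.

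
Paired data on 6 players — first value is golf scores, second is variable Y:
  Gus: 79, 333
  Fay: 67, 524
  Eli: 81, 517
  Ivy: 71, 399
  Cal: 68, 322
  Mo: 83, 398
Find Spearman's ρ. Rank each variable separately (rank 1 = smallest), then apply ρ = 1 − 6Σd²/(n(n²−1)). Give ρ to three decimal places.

Ranks of variable 1: 4, 1, 5, 3, 2, 6
Ranks of variable 2: 2, 6, 5, 4, 1, 3
d = r₁ − r₂: 2, -5, 0, -1, 1, 3
d²: 4, 25, 0, 1, 1, 9; Σd² = 40
ρ = 1 − 6·40/(6·35) = 1 − 240/210 = -0.143

-0.143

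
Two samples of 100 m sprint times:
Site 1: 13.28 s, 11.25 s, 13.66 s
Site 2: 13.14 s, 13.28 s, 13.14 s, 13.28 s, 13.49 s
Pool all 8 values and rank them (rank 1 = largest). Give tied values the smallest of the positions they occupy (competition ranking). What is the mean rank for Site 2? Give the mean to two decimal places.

4.00

Sorted (descending): 13.66, 13.49, 13.28, 13.28, 13.28, 13.14, 13.14, 11.25
The 3 values of 13.28 occupy positions 3–5 → each gets rank 3.
The 2 values of 13.14 occupy positions 6–7 → each gets rank 6.
Site 2 values → pooled ranks: 13.14→6, 13.28→3, 13.14→6, 13.28→3, 13.49→2
Mean rank = (6 + 3 + 6 + 3 + 2) / 5 = 4.00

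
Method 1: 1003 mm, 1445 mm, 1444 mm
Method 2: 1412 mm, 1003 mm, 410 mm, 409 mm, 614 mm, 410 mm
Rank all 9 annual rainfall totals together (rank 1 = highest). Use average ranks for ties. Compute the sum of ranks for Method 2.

Sorted (descending): 1445, 1444, 1412, 1003, 1003, 614, 410, 410, 409
The 2 values of 1003 occupy positions 4–5 → average rank (4+5)/2 = 4.5.
The 2 values of 410 occupy positions 7–8 → average rank (7+8)/2 = 7.5.
Method 2 values → pooled ranks: 1412→3, 1003→4.5, 410→7.5, 409→9, 614→6, 410→7.5
Rank sum = 3 + 4.5 + 7.5 + 9 + 6 + 7.5 = 37.5

37.5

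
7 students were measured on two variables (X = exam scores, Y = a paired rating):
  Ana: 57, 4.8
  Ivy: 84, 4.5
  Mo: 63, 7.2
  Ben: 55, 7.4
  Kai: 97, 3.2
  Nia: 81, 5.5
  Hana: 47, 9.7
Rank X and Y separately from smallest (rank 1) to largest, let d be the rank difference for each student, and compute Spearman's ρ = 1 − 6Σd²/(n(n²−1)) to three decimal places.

Ranks of variable 1: 3, 6, 4, 2, 7, 5, 1
Ranks of variable 2: 3, 2, 5, 6, 1, 4, 7
d = r₁ − r₂: 0, 4, -1, -4, 6, 1, -6
d²: 0, 16, 1, 16, 36, 1, 36; Σd² = 106
ρ = 1 − 6·106/(7·48) = 1 − 636/336 = -0.893

-0.893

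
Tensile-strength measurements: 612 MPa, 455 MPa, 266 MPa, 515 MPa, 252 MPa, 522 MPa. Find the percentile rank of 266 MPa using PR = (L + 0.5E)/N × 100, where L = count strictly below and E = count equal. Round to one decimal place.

N = 6.
Strictly below 266: 1. Equal to 266: 1.
PR = (1 + 0.5·1)/6 × 100 = 25.0

25.0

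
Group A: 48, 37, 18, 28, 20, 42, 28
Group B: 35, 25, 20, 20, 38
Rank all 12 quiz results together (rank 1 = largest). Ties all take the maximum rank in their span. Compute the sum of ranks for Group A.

44

Sorted (descending): 48, 42, 38, 37, 35, 28, 28, 25, 20, 20, 20, 18
The 2 values of 28 occupy positions 6–7 → each gets rank 7.
The 3 values of 20 occupy positions 9–11 → each gets rank 11.
Group A values → pooled ranks: 48→1, 37→4, 18→12, 28→7, 20→11, 42→2, 28→7
Rank sum = 1 + 4 + 12 + 7 + 11 + 2 + 7 = 44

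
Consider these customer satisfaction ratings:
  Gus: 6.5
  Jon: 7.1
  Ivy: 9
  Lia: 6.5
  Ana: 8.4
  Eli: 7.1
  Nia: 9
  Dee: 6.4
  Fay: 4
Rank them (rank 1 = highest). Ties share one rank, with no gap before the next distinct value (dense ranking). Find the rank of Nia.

1

Sorted (descending): 9, 9, 8.4, 7.1, 7.1, 6.5, 6.5, 6.4, 4
The 2 values of 9 share dense rank 1.
The 2 values of 7.1 share dense rank 3.
The 2 values of 6.5 share dense rank 4.
Remaining distinct values take the next consecutive integers.
Nia has value 9 → rank 1.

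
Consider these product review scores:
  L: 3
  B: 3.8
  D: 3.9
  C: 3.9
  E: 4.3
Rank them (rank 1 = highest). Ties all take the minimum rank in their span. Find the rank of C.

Sorted (descending): 4.3, 3.9, 3.9, 3.8, 3
The 2 values of 3.9 occupy positions 2–3 → each gets rank 2.
C has value 3.9 → rank 2.

2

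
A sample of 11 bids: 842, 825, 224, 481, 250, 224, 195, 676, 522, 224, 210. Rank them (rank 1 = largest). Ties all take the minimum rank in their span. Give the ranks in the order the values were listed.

1, 2, 7, 5, 6, 7, 11, 3, 4, 7, 10

Sorted (descending): 842, 825, 676, 522, 481, 250, 224, 224, 224, 210, 195
The 3 values of 224 occupy positions 7–9 → each gets rank 7.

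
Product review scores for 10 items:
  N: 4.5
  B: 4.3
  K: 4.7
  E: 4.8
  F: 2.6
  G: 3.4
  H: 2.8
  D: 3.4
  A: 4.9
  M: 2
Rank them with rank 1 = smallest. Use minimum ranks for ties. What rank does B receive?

Sorted (ascending): 2, 2.6, 2.8, 3.4, 3.4, 4.3, 4.5, 4.7, 4.8, 4.9
The 2 values of 3.4 occupy positions 4–5 → each gets rank 4.
B has value 4.3 → rank 6.

6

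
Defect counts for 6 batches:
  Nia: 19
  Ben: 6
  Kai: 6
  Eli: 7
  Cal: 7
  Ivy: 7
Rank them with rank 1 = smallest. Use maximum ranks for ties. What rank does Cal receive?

Sorted (ascending): 6, 6, 7, 7, 7, 19
The 2 values of 6 occupy positions 1–2 → each gets rank 2.
The 3 values of 7 occupy positions 3–5 → each gets rank 5.
Cal has value 7 → rank 5.

5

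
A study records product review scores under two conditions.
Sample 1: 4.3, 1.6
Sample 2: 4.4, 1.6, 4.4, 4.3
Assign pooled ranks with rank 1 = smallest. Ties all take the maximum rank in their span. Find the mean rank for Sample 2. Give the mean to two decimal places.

4.50

Sorted (ascending): 1.6, 1.6, 4.3, 4.3, 4.4, 4.4
The 2 values of 1.6 occupy positions 1–2 → each gets rank 2.
The 2 values of 4.3 occupy positions 3–4 → each gets rank 4.
The 2 values of 4.4 occupy positions 5–6 → each gets rank 6.
Sample 2 values → pooled ranks: 4.4→6, 1.6→2, 4.4→6, 4.3→4
Mean rank = (6 + 2 + 6 + 4) / 4 = 4.50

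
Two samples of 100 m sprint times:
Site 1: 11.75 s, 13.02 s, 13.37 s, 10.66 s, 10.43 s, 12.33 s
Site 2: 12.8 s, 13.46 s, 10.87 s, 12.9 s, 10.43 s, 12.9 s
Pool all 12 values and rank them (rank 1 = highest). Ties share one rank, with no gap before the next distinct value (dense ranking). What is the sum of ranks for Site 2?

32

Sorted (descending): 13.46, 13.37, 13.02, 12.9, 12.9, 12.8, 12.33, 11.75, 10.87, 10.66, 10.43, 10.43
The 2 values of 12.9 share dense rank 4.
The 2 values of 10.43 share dense rank 10.
Remaining distinct values take the next consecutive integers.
Site 2 values → pooled ranks: 12.8→5, 13.46→1, 10.87→8, 12.9→4, 10.43→10, 12.9→4
Rank sum = 5 + 1 + 8 + 4 + 10 + 4 = 32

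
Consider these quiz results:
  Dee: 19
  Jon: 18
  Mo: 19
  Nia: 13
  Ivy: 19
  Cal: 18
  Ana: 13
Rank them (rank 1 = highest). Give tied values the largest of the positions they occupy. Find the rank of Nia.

Sorted (descending): 19, 19, 19, 18, 18, 13, 13
The 3 values of 19 occupy positions 1–3 → each gets rank 3.
The 2 values of 18 occupy positions 4–5 → each gets rank 5.
The 2 values of 13 occupy positions 6–7 → each gets rank 7.
Nia has value 13 → rank 7.

7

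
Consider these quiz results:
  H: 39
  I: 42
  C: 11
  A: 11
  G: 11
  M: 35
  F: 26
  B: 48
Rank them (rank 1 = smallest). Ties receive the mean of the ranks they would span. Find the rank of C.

Sorted (ascending): 11, 11, 11, 26, 35, 39, 42, 48
The 3 values of 11 occupy positions 1–3 → average rank 2.
C has value 11 → rank 2.

2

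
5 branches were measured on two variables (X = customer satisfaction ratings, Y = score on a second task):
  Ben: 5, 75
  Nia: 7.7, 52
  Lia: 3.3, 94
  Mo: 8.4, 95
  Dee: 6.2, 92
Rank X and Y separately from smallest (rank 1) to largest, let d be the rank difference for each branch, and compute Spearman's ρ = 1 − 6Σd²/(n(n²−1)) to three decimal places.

0.100

Ranks of variable 1: 2, 4, 1, 5, 3
Ranks of variable 2: 2, 1, 4, 5, 3
d = r₁ − r₂: 0, 3, -3, 0, 0
d²: 0, 9, 9, 0, 0; Σd² = 18
ρ = 1 − 6·18/(5·24) = 1 − 108/120 = 0.100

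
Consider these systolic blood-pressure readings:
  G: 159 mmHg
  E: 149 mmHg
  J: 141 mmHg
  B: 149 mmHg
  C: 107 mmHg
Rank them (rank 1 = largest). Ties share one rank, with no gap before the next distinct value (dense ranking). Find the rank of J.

Sorted (descending): 159, 149, 149, 141, 107
The 2 values of 149 share dense rank 2.
Remaining distinct values take the next consecutive integers.
J has value 141 mmHg → rank 3.

3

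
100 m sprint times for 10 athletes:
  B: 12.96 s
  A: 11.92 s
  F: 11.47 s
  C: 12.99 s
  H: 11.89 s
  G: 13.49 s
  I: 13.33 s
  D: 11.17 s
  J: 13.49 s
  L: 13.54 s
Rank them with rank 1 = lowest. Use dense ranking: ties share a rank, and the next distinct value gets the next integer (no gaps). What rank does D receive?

1

Sorted (ascending): 11.17, 11.47, 11.89, 11.92, 12.96, 12.99, 13.33, 13.49, 13.49, 13.54
The 2 values of 13.49 share dense rank 8.
Remaining distinct values take the next consecutive integers.
D has value 11.17 s → rank 1.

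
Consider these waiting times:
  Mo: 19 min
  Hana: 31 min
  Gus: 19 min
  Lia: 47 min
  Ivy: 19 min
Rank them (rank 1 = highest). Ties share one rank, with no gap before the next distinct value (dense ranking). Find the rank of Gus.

Sorted (descending): 47, 31, 19, 19, 19
The 3 values of 19 share dense rank 3.
Remaining distinct values take the next consecutive integers.
Gus has value 19 min → rank 3.

3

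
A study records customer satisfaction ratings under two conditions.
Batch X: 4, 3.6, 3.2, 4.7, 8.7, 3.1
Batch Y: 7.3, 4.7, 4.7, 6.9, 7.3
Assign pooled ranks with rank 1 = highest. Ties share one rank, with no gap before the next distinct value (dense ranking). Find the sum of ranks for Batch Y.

15

Sorted (descending): 8.7, 7.3, 7.3, 6.9, 4.7, 4.7, 4.7, 4, 3.6, 3.2, 3.1
The 2 values of 7.3 share dense rank 2.
The 3 values of 4.7 share dense rank 4.
Remaining distinct values take the next consecutive integers.
Batch Y values → pooled ranks: 7.3→2, 4.7→4, 4.7→4, 6.9→3, 7.3→2
Rank sum = 2 + 4 + 4 + 3 + 2 = 15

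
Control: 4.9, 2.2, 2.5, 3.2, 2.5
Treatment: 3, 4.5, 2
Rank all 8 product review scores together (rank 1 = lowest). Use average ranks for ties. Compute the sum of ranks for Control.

23

Sorted (ascending): 2, 2.2, 2.5, 2.5, 3, 3.2, 4.5, 4.9
The 2 values of 2.5 occupy positions 3–4 → average rank (3+4)/2 = 3.5.
Control values → pooled ranks: 4.9→8, 2.2→2, 2.5→3.5, 3.2→6, 2.5→3.5
Rank sum = 8 + 2 + 3.5 + 6 + 3.5 = 23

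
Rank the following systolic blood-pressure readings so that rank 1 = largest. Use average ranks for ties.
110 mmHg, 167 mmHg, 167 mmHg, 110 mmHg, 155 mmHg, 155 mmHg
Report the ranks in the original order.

5.5, 1.5, 1.5, 5.5, 3.5, 3.5

Sorted (descending): 167, 167, 155, 155, 110, 110
The 2 values of 167 occupy positions 1–2 → average rank (1+2)/2 = 1.5.
The 2 values of 155 occupy positions 3–4 → average rank (3+4)/2 = 3.5.
The 2 values of 110 occupy positions 5–6 → average rank (5+6)/2 = 5.5.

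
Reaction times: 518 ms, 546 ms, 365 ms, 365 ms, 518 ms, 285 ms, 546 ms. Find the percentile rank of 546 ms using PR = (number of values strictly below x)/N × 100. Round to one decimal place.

71.4

N = 7.
Strictly below 546: 5. Equal to 546: 2.
PR = 5/7 × 100 = 71.4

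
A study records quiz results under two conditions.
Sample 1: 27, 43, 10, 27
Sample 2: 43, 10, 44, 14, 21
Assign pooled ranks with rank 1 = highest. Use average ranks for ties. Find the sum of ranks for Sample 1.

20

Sorted (descending): 44, 43, 43, 27, 27, 21, 14, 10, 10
The 2 values of 43 occupy positions 2–3 → average rank (2+3)/2 = 2.5.
The 2 values of 27 occupy positions 4–5 → average rank (4+5)/2 = 4.5.
The 2 values of 10 occupy positions 8–9 → average rank (8+9)/2 = 8.5.
Sample 1 values → pooled ranks: 27→4.5, 43→2.5, 10→8.5, 27→4.5
Rank sum = 4.5 + 2.5 + 8.5 + 4.5 = 20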